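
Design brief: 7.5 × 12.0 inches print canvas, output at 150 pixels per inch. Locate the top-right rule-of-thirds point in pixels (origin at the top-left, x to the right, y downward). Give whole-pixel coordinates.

In pixels the canvas is 7.5 × 150 = 1125 wide and 12.0 × 150 = 1800 tall.
The top-right point is two-thirds across and one-third down:
x = 2 × 1125/3 ≈ 750; y = 1 × 1800/3 ≈ 600.

(750, 600)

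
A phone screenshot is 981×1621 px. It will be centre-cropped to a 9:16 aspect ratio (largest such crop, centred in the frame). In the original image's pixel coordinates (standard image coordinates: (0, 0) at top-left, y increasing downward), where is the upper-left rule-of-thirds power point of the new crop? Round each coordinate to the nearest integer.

(339, 540)

981/1621 > 9/16, so the 9:16 crop keeps the full height 1621 and trims width to 1621 × 9/16 = 911.81 px.
Left offset = (981 − 911.81)/2 = 34.59 px; top offset = 0.
Upper-left is one-third across and one-third down within the crop:
x = 34.59 + 1 × 911.81/3 ≈ 339; y = 0.00 + 1 × 1621.00/3 ≈ 540.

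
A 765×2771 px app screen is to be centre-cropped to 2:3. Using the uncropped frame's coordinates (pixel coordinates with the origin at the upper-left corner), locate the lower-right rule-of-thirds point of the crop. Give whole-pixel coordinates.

(510, 1577)

765/2771 < 2/3, so the 2:3 crop keeps the full width 765 and trims height to 765 × 3/2 = 1147.50 px.
Top offset = (2771 − 1147.50)/2 = 811.75 px; left offset = 0.
Lower-right is two-thirds across and two-thirds down within the crop:
x = 0.00 + 2 × 765.00/3 ≈ 510; y = 811.75 + 2 × 1147.50/3 ≈ 1577.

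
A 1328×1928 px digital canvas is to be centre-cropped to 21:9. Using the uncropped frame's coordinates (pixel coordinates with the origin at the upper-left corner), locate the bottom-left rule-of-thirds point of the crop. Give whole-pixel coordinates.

1328/1928 < 21/9, so the 21:9 crop keeps the full width 1328 and trims height to 1328 × 9/21 = 569.14 px.
Top offset = (1928 − 569.14)/2 = 679.43 px; left offset = 0.
Bottom-left is one-third across and two-thirds down within the crop:
x = 0.00 + 1 × 1328.00/3 ≈ 443; y = 679.43 + 2 × 569.14/3 ≈ 1059.

(443, 1059)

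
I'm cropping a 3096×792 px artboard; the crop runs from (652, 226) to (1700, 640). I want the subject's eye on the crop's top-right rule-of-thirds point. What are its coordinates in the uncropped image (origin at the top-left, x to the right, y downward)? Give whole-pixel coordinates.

x = 1351 px, y = 364 px

Crop width = 1700 − 652 = 1048 px; one third is 349.33 px.
Crop height = 640 − 226 = 414 px; one third is 138.00 px.
The top-right point is two-thirds across and one-third down within the crop:
x = 652 + 2 × 349.33 ≈ 1351; y = 226 + 1 × 138.00 ≈ 364.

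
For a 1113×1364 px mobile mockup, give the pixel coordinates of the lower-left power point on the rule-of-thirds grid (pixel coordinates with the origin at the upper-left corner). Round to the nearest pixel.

The lower-left point sits one-third of the way across and two-thirds of the way down.
x = 1 × 1113/3 ≈ 371; y = 2 × 1364/3 ≈ 909.

x = 371 px, y = 909 px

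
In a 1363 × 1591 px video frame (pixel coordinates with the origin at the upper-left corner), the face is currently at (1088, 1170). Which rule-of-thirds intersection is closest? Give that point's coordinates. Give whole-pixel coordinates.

(909, 1061)

Third lines: x ∈ {454, 909}, y ∈ {530, 1061}.
1088 is closer to x = 909; 1170 is closer to y = 1061.
So the nearest intersection is the lower-right power point.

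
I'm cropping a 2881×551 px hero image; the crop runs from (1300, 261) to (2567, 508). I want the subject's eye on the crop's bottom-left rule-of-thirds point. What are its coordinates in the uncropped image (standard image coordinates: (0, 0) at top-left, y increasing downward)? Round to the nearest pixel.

Crop width = 2567 − 1300 = 1267 px; one third is 422.33 px.
Crop height = 508 − 261 = 247 px; one third is 82.33 px.
The bottom-left point is one-third across and two-thirds down within the crop:
x = 1300 + 1 × 422.33 ≈ 1722; y = 261 + 2 × 82.33 ≈ 426.

x = 1722 px, y = 426 px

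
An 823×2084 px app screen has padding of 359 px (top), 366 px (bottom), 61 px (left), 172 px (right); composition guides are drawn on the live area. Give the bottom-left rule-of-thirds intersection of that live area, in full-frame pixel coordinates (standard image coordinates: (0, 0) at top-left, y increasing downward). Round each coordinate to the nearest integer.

Content width = 823 − 61 − 172 = 590 px; content height = 2084 − 359 − 366 = 1359 px.
Bottom-left is one-third across and two-thirds down within the live area.
x = 61 + 1 × 590/3 = 61 + 196.67 ≈ 258
y = 359 + 2 × 1359/3 = 359 + 906.00 ≈ 1265

x = 258 px, y = 1265 px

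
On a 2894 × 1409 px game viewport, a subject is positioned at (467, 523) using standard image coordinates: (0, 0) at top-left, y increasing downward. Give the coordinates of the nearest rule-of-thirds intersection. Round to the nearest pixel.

Third lines: x ∈ {965, 1929}, y ∈ {470, 939}.
467 is closer to x = 965; 523 is closer to y = 470.
So the nearest intersection is the upper-left power point.

x = 965 px, y = 470 px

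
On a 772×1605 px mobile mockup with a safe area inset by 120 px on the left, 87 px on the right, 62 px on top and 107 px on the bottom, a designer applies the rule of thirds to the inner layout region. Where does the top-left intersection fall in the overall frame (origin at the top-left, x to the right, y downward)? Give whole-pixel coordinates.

Content width = 772 − 120 − 87 = 565 px; content height = 1605 − 62 − 107 = 1436 px.
Top-left is one-third across and one-third down within the inner layout region.
x = 120 + 1 × 565/3 = 120 + 188.33 ≈ 308
y = 62 + 1 × 1436/3 = 62 + 478.67 ≈ 541

(308, 541)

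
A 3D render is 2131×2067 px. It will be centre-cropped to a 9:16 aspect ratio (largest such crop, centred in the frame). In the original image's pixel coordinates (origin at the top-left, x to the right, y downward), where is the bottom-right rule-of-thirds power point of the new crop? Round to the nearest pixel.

2131/2067 > 9/16, so the 9:16 crop keeps the full height 2067 and trims width to 2067 × 9/16 = 1162.69 px.
Left offset = (2131 − 1162.69)/2 = 484.16 px; top offset = 0.
Bottom-right is two-thirds across and two-thirds down within the crop:
x = 484.16 + 2 × 1162.69/3 ≈ 1259; y = 0.00 + 2 × 2067.00/3 ≈ 1378.

(1259, 1378)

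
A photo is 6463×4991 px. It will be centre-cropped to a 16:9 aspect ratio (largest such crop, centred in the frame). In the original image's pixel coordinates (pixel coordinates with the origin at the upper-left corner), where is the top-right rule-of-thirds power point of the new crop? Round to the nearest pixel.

x = 4309 px, y = 1890 px

6463/4991 < 16/9, so the 16:9 crop keeps the full width 6463 and trims height to 6463 × 9/16 = 3635.44 px.
Top offset = (4991 − 3635.44)/2 = 677.78 px; left offset = 0.
Top-right is two-thirds across and one-third down within the crop:
x = 0.00 + 2 × 6463.00/3 ≈ 4309; y = 677.78 + 1 × 3635.44/3 ≈ 1890.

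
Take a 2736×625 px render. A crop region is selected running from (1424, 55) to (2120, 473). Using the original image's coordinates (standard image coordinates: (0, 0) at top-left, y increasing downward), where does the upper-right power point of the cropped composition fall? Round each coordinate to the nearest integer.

Crop width = 2120 − 1424 = 696 px; one third is 232.00 px.
Crop height = 473 − 55 = 418 px; one third is 139.33 px.
The upper-right point is two-thirds across and one-third down within the crop:
x = 1424 + 2 × 232.00 ≈ 1888; y = 55 + 1 × 139.33 ≈ 194.

(1888, 194)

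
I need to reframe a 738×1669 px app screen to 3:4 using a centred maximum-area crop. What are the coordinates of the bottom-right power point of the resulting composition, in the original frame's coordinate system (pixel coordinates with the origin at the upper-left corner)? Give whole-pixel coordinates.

738/1669 < 3/4, so the 3:4 crop keeps the full width 738 and trims height to 738 × 4/3 = 984.00 px.
Top offset = (1669 − 984.00)/2 = 342.50 px; left offset = 0.
Bottom-right is two-thirds across and two-thirds down within the crop:
x = 0.00 + 2 × 738.00/3 ≈ 492; y = 342.50 + 2 × 984.00/3 ≈ 999.

(492, 999)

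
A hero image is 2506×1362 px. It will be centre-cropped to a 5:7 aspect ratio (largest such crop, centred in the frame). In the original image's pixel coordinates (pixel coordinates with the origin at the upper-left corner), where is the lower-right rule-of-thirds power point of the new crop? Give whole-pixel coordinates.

(1415, 908)

2506/1362 > 5/7, so the 5:7 crop keeps the full height 1362 and trims width to 1362 × 5/7 = 972.86 px.
Left offset = (2506 − 972.86)/2 = 766.57 px; top offset = 0.
Lower-right is two-thirds across and two-thirds down within the crop:
x = 766.57 + 2 × 972.86/3 ≈ 1415; y = 0.00 + 2 × 1362.00/3 ≈ 908.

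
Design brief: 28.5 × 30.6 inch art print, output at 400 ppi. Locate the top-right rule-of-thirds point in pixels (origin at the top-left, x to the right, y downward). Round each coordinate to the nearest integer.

In pixels the canvas is 28.5 × 400 = 11400 wide and 30.6 × 400 = 12240 tall.
The top-right point is two-thirds across and one-third down:
x = 2 × 11400/3 ≈ 7600; y = 1 × 12240/3 ≈ 4080.

(7600, 4080)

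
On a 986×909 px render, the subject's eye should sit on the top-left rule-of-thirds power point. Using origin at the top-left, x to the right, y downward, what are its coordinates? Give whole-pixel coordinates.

x = 329 px, y = 303 px

The top-left point sits one-third of the way across and one-third of the way down.
x = 1 × 986/3 ≈ 329; y = 1 × 909/3 ≈ 303.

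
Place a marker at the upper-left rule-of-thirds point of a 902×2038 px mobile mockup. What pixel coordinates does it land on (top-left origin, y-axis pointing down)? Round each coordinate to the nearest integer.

The upper-left point sits one-third of the way across and one-third of the way down.
x = 1 × 902/3 ≈ 301; y = 1 × 2038/3 ≈ 679.

(301, 679)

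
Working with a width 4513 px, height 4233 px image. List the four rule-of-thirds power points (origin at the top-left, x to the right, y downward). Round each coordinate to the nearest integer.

One third of 4513 is 1504.33; one third of 4233 is 1411.
Vertical third lines at x = 1504 and x = 3009; horizontal third lines at y = 1411 and y = 2822.

(1504, 1411), (3009, 1411), (1504, 2822), (3009, 2822)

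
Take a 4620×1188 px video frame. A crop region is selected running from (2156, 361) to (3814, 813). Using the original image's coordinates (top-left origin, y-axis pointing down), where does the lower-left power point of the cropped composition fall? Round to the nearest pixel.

Crop width = 3814 − 2156 = 1658 px; one third is 552.67 px.
Crop height = 813 − 361 = 452 px; one third is 150.67 px.
The lower-left point is one-third across and two-thirds down within the crop:
x = 2156 + 1 × 552.67 ≈ 2709; y = 361 + 2 × 150.67 ≈ 662.

x = 2709 px, y = 662 px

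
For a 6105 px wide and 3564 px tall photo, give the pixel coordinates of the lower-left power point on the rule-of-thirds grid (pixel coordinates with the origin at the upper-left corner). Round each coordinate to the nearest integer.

x = 2035 px, y = 2376 px

The lower-left point sits one-third of the way across and two-thirds of the way down.
x = 1 × 6105/3 ≈ 2035; y = 2 × 3564/3 ≈ 2376.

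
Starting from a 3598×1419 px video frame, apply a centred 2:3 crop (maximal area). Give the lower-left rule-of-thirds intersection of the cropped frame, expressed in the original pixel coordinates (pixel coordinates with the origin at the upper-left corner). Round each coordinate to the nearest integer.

(1641, 946)

3598/1419 > 2/3, so the 2:3 crop keeps the full height 1419 and trims width to 1419 × 2/3 = 946.00 px.
Left offset = (3598 − 946.00)/2 = 1326.00 px; top offset = 0.
Lower-left is one-third across and two-thirds down within the crop:
x = 1326.00 + 1 × 946.00/3 ≈ 1641; y = 0.00 + 2 × 1419.00/3 ≈ 946.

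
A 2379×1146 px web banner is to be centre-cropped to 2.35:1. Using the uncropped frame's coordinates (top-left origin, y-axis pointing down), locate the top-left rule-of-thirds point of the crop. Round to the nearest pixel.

2379/1146 < 2.35/1, so the 2.35:1 crop keeps the full width 2379 and trims height to 2379 × 1/2.35 = 1012.34 px.
Top offset = (1146 − 1012.34)/2 = 66.83 px; left offset = 0.
Top-left is one-third across and one-third down within the crop:
x = 0.00 + 1 × 2379.00/3 ≈ 793; y = 66.83 + 1 × 1012.34/3 ≈ 404.

(793, 404)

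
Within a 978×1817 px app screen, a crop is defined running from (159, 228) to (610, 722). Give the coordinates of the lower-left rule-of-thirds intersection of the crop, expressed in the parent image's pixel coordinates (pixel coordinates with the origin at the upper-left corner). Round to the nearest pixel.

Crop width = 610 − 159 = 451 px; one third is 150.33 px.
Crop height = 722 − 228 = 494 px; one third is 164.67 px.
The lower-left point is one-third across and two-thirds down within the crop:
x = 159 + 1 × 150.33 ≈ 309; y = 228 + 2 × 164.67 ≈ 557.

x = 309 px, y = 557 px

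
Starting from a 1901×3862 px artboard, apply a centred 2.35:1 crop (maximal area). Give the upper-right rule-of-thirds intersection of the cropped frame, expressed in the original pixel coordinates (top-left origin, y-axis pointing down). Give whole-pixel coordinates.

(1267, 1796)

1901/3862 < 2.35/1, so the 2.35:1 crop keeps the full width 1901 and trims height to 1901 × 1/2.35 = 808.94 px.
Top offset = (3862 − 808.94)/2 = 1526.53 px; left offset = 0.
Upper-right is two-thirds across and one-third down within the crop:
x = 0.00 + 2 × 1901.00/3 ≈ 1267; y = 1526.53 + 1 × 808.94/3 ≈ 1796.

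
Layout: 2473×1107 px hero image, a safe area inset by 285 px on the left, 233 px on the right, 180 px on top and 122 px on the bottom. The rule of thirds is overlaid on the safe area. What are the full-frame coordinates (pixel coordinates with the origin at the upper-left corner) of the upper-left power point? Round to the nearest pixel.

(937, 448)

Content width = 2473 − 285 − 233 = 1955 px; content height = 1107 − 180 − 122 = 805 px.
Upper-left is one-third across and one-third down within the safe area.
x = 285 + 1 × 1955/3 = 285 + 651.67 ≈ 937
y = 180 + 1 × 805/3 = 180 + 268.33 ≈ 448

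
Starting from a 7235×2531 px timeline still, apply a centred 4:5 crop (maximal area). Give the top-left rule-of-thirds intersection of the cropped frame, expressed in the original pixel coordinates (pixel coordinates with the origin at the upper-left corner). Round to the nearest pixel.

(3280, 844)

7235/2531 > 4/5, so the 4:5 crop keeps the full height 2531 and trims width to 2531 × 4/5 = 2024.80 px.
Left offset = (7235 − 2024.80)/2 = 2605.10 px; top offset = 0.
Top-left is one-third across and one-third down within the crop:
x = 2605.10 + 1 × 2024.80/3 ≈ 3280; y = 0.00 + 1 × 2531.00/3 ≈ 844.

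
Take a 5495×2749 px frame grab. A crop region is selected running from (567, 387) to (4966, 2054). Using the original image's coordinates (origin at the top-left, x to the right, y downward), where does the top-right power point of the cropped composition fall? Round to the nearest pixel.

Crop width = 4966 − 567 = 4399 px; one third is 1466.33 px.
Crop height = 2054 − 387 = 1667 px; one third is 555.67 px.
The top-right point is two-thirds across and one-third down within the crop:
x = 567 + 2 × 1466.33 ≈ 3500; y = 387 + 1 × 555.67 ≈ 943.

x = 3500 px, y = 943 px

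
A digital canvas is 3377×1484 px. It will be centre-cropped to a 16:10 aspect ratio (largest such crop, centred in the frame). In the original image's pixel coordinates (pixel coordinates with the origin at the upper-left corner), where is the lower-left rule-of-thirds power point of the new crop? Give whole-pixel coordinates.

3377/1484 > 16/10, so the 16:10 crop keeps the full height 1484 and trims width to 1484 × 16/10 = 2374.40 px.
Left offset = (3377 − 2374.40)/2 = 501.30 px; top offset = 0.
Lower-left is one-third across and two-thirds down within the crop:
x = 501.30 + 1 × 2374.40/3 ≈ 1293; y = 0.00 + 2 × 1484.00/3 ≈ 989.

(1293, 989)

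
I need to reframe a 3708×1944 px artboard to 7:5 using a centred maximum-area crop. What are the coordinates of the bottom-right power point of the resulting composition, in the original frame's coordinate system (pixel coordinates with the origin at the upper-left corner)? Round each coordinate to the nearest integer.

x = 2308 px, y = 1296 px

3708/1944 > 7/5, so the 7:5 crop keeps the full height 1944 and trims width to 1944 × 7/5 = 2721.60 px.
Left offset = (3708 − 2721.60)/2 = 493.20 px; top offset = 0.
Bottom-right is two-thirds across and two-thirds down within the crop:
x = 493.20 + 2 × 2721.60/3 ≈ 2308; y = 0.00 + 2 × 1944.00/3 ≈ 1296.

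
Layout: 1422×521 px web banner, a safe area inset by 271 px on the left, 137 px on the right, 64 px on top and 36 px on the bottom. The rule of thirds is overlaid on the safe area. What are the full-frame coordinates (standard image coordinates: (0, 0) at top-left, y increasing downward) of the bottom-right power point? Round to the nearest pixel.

x = 947 px, y = 345 px

Content width = 1422 − 271 − 137 = 1014 px; content height = 521 − 64 − 36 = 421 px.
Bottom-right is two-thirds across and two-thirds down within the safe area.
x = 271 + 2 × 1014/3 = 271 + 676.00 ≈ 947
y = 64 + 2 × 421/3 = 64 + 280.67 ≈ 345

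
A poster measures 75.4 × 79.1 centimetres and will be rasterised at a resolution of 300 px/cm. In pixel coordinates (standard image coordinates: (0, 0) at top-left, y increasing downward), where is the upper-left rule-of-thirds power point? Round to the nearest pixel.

In pixels the canvas is 75.4 × 300 = 22620 wide and 79.1 × 300 = 23730 tall.
The upper-left point is one-third across and one-third down:
x = 1 × 22620/3 ≈ 7540; y = 1 × 23730/3 ≈ 7910.

x = 7540 px, y = 7910 px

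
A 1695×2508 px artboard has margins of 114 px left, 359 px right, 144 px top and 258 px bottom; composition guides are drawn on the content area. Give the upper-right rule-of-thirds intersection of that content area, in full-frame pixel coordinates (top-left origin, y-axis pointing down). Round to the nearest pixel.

Content width = 1695 − 114 − 359 = 1222 px; content height = 2508 − 144 − 258 = 2106 px.
Upper-right is two-thirds across and one-third down within the content area.
x = 114 + 2 × 1222/3 = 114 + 814.67 ≈ 929
y = 144 + 1 × 2106/3 = 144 + 702.00 ≈ 846

(929, 846)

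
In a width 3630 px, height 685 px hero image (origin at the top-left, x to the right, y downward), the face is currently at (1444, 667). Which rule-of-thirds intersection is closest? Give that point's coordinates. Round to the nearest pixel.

Third lines: x ∈ {1210, 2420}, y ∈ {228, 457}.
1444 is closer to x = 1210; 667 is closer to y = 457.
So the nearest intersection is the lower-left power point.

(1210, 457)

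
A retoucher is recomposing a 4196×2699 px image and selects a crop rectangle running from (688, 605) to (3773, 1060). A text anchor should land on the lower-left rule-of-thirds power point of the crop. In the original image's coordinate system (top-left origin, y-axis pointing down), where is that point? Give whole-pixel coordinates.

(1716, 908)

Crop width = 3773 − 688 = 3085 px; one third is 1028.33 px.
Crop height = 1060 − 605 = 455 px; one third is 151.67 px.
The lower-left point is one-third across and two-thirds down within the crop:
x = 688 + 1 × 1028.33 ≈ 1716; y = 605 + 2 × 151.67 ≈ 908.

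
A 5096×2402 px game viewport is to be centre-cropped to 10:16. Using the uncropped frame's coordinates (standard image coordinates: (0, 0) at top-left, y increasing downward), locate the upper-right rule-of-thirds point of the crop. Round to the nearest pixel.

x = 2798 px, y = 801 px

5096/2402 > 10/16, so the 10:16 crop keeps the full height 2402 and trims width to 2402 × 10/16 = 1501.25 px.
Left offset = (5096 − 1501.25)/2 = 1797.38 px; top offset = 0.
Upper-right is two-thirds across and one-third down within the crop:
x = 1797.38 + 2 × 1501.25/3 ≈ 2798; y = 0.00 + 1 × 2402.00/3 ≈ 801.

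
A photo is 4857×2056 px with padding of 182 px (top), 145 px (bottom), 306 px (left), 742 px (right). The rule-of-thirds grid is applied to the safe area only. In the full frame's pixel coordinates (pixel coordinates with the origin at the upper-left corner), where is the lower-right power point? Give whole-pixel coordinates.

Content width = 4857 − 306 − 742 = 3809 px; content height = 2056 − 182 − 145 = 1729 px.
Lower-right is two-thirds across and two-thirds down within the safe area.
x = 306 + 2 × 3809/3 = 306 + 2539.33 ≈ 2845
y = 182 + 2 × 1729/3 = 182 + 1152.67 ≈ 1335

(2845, 1335)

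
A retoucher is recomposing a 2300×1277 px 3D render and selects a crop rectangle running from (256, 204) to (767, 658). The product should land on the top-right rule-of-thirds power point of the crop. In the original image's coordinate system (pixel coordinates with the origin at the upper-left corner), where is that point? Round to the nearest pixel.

Crop width = 767 − 256 = 511 px; one third is 170.33 px.
Crop height = 658 − 204 = 454 px; one third is 151.33 px.
The top-right point is two-thirds across and one-third down within the crop:
x = 256 + 2 × 170.33 ≈ 597; y = 204 + 1 × 151.33 ≈ 355.

x = 597 px, y = 355 px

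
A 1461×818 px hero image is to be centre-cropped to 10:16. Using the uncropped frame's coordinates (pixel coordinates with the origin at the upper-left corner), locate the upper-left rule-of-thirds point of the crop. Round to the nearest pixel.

1461/818 > 10/16, so the 10:16 crop keeps the full height 818 and trims width to 818 × 10/16 = 511.25 px.
Left offset = (1461 − 511.25)/2 = 474.88 px; top offset = 0.
Upper-left is one-third across and one-third down within the crop:
x = 474.88 + 1 × 511.25/3 ≈ 645; y = 0.00 + 1 × 818.00/3 ≈ 273.

x = 645 px, y = 273 px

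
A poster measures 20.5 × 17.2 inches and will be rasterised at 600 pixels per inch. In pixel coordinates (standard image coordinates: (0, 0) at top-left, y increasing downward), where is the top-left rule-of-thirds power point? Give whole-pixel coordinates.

In pixels the canvas is 20.5 × 600 = 12300 wide and 17.2 × 600 = 10320 tall.
The top-left point is one-third across and one-third down:
x = 1 × 12300/3 ≈ 4100; y = 1 × 10320/3 ≈ 3440.

x = 4100 px, y = 3440 px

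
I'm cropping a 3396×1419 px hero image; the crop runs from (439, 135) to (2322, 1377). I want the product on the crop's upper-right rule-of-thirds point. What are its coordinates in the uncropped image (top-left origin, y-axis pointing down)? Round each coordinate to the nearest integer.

Crop width = 2322 − 439 = 1883 px; one third is 627.67 px.
Crop height = 1377 − 135 = 1242 px; one third is 414.00 px.
The upper-right point is two-thirds across and one-third down within the crop:
x = 439 + 2 × 627.67 ≈ 1694; y = 135 + 1 × 414.00 ≈ 549.

x = 1694 px, y = 549 px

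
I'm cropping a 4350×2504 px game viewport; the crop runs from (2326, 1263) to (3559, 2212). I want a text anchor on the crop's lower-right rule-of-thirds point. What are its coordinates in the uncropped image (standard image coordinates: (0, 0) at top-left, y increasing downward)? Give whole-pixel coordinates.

x = 3148 px, y = 1896 px

Crop width = 3559 − 2326 = 1233 px; one third is 411.00 px.
Crop height = 2212 − 1263 = 949 px; one third is 316.33 px.
The lower-right point is two-thirds across and two-thirds down within the crop:
x = 2326 + 2 × 411.00 ≈ 3148; y = 1263 + 2 × 316.33 ≈ 1896.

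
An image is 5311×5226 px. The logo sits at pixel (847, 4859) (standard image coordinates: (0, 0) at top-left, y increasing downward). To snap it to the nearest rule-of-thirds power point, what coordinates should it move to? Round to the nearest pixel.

(1770, 3484)

Third lines: x ∈ {1770, 3541}, y ∈ {1742, 3484}.
847 is closer to x = 1770; 4859 is closer to y = 3484.
So the nearest intersection is the lower-left power point.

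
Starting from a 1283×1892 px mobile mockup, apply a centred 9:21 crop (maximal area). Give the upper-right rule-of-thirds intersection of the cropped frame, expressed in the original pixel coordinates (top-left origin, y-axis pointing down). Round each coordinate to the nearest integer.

1283/1892 > 9/21, so the 9:21 crop keeps the full height 1892 and trims width to 1892 × 9/21 = 810.86 px.
Left offset = (1283 − 810.86)/2 = 236.07 px; top offset = 0.
Upper-right is two-thirds across and one-third down within the crop:
x = 236.07 + 2 × 810.86/3 ≈ 777; y = 0.00 + 1 × 1892.00/3 ≈ 631.

(777, 631)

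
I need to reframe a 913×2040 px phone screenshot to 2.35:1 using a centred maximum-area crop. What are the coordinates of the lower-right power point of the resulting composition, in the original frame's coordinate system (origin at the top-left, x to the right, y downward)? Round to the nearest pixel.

x = 609 px, y = 1085 px

913/2040 < 2.35/1, so the 2.35:1 crop keeps the full width 913 and trims height to 913 × 1/2.35 = 388.51 px.
Top offset = (2040 − 388.51)/2 = 825.74 px; left offset = 0.
Lower-right is two-thirds across and two-thirds down within the crop:
x = 0.00 + 2 × 913.00/3 ≈ 609; y = 825.74 + 2 × 388.51/3 ≈ 1085.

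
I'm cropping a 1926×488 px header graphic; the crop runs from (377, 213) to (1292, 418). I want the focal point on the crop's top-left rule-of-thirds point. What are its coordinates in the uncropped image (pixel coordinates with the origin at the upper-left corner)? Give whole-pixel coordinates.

x = 682 px, y = 281 px

Crop width = 1292 − 377 = 915 px; one third is 305.00 px.
Crop height = 418 − 213 = 205 px; one third is 68.33 px.
The top-left point is one-third across and one-third down within the crop:
x = 377 + 1 × 305.00 ≈ 682; y = 213 + 1 × 68.33 ≈ 281.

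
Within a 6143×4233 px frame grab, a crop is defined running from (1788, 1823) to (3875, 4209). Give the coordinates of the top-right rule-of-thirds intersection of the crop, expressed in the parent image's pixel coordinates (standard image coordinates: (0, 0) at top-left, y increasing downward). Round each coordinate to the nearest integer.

(3179, 2618)

Crop width = 3875 − 1788 = 2087 px; one third is 695.67 px.
Crop height = 4209 − 1823 = 2386 px; one third is 795.33 px.
The top-right point is two-thirds across and one-third down within the crop:
x = 1788 + 2 × 695.67 ≈ 3179; y = 1823 + 1 × 795.33 ≈ 2618.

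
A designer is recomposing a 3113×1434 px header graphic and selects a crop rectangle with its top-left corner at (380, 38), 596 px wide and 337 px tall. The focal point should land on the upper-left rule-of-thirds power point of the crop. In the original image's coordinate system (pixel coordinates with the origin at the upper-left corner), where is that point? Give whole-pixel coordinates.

One third of the crop width 596 is 198.67 px.
One third of the crop height 337 is 112.33 px.
The upper-left point is one-third across and one-third down within the crop:
x = 380 + 1 × 198.67 ≈ 579; y = 38 + 1 × 112.33 ≈ 150.

(579, 150)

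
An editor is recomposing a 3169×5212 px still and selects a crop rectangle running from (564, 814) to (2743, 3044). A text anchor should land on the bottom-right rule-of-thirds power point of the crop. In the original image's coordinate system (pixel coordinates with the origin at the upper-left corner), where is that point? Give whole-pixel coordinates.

(2017, 2301)

Crop width = 2743 − 564 = 2179 px; one third is 726.33 px.
Crop height = 3044 − 814 = 2230 px; one third is 743.33 px.
The bottom-right point is two-thirds across and two-thirds down within the crop:
x = 564 + 2 × 726.33 ≈ 2017; y = 814 + 2 × 743.33 ≈ 2301.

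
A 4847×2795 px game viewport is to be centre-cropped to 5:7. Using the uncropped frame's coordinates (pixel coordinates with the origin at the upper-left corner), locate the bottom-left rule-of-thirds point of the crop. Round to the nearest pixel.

(2091, 1863)

4847/2795 > 5/7, so the 5:7 crop keeps the full height 2795 and trims width to 2795 × 5/7 = 1996.43 px.
Left offset = (4847 − 1996.43)/2 = 1425.29 px; top offset = 0.
Bottom-left is one-third across and two-thirds down within the crop:
x = 1425.29 + 1 × 1996.43/3 ≈ 2091; y = 0.00 + 2 × 2795.00/3 ≈ 1863.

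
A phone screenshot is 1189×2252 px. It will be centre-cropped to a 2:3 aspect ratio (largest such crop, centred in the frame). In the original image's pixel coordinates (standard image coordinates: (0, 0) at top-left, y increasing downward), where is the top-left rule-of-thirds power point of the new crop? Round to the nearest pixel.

(396, 829)

1189/2252 < 2/3, so the 2:3 crop keeps the full width 1189 and trims height to 1189 × 3/2 = 1783.50 px.
Top offset = (2252 − 1783.50)/2 = 234.25 px; left offset = 0.
Top-left is one-third across and one-third down within the crop:
x = 0.00 + 1 × 1189.00/3 ≈ 396; y = 234.25 + 1 × 1783.50/3 ≈ 829.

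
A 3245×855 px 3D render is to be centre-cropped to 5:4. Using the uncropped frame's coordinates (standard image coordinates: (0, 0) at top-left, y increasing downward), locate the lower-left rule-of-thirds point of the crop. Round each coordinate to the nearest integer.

3245/855 > 5/4, so the 5:4 crop keeps the full height 855 and trims width to 855 × 5/4 = 1068.75 px.
Left offset = (3245 − 1068.75)/2 = 1088.12 px; top offset = 0.
Lower-left is one-third across and two-thirds down within the crop:
x = 1088.12 + 1 × 1068.75/3 ≈ 1444; y = 0.00 + 2 × 855.00/3 ≈ 570.

(1444, 570)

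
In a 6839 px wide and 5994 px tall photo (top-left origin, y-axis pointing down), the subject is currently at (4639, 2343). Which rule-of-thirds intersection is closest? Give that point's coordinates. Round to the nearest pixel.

Third lines: x ∈ {2280, 4559}, y ∈ {1998, 3996}.
4639 is closer to x = 4559; 2343 is closer to y = 1998.
So the nearest intersection is the upper-right power point.

x = 4559 px, y = 1998 px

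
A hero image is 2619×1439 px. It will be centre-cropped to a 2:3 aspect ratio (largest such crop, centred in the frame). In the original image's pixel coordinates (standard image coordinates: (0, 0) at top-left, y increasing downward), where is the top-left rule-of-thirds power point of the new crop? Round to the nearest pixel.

(1150, 480)

2619/1439 > 2/3, so the 2:3 crop keeps the full height 1439 and trims width to 1439 × 2/3 = 959.33 px.
Left offset = (2619 − 959.33)/2 = 829.83 px; top offset = 0.
Top-left is one-third across and one-third down within the crop:
x = 829.83 + 1 × 959.33/3 ≈ 1150; y = 0.00 + 1 × 1439.00/3 ≈ 480.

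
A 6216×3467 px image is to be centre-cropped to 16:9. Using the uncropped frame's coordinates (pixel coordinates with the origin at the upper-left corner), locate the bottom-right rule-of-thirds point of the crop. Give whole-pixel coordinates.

6216/3467 > 16/9, so the 16:9 crop keeps the full height 3467 and trims width to 3467 × 16/9 = 6163.56 px.
Left offset = (6216 − 6163.56)/2 = 26.22 px; top offset = 0.
Bottom-right is two-thirds across and two-thirds down within the crop:
x = 26.22 + 2 × 6163.56/3 ≈ 4135; y = 0.00 + 2 × 3467.00/3 ≈ 2311.

x = 4135 px, y = 2311 px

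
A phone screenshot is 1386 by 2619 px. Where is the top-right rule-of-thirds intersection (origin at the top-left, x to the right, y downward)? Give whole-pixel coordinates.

(924, 873)

The top-right point sits two-thirds of the way across and one-third of the way down.
x = 2 × 1386/3 ≈ 924; y = 1 × 2619/3 ≈ 873.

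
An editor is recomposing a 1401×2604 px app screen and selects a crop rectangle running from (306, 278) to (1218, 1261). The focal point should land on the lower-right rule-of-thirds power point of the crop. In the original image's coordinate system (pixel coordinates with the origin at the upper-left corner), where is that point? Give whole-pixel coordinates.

Crop width = 1218 − 306 = 912 px; one third is 304.00 px.
Crop height = 1261 − 278 = 983 px; one third is 327.67 px.
The lower-right point is two-thirds across and two-thirds down within the crop:
x = 306 + 2 × 304.00 ≈ 914; y = 278 + 2 × 327.67 ≈ 933.

x = 914 px, y = 933 px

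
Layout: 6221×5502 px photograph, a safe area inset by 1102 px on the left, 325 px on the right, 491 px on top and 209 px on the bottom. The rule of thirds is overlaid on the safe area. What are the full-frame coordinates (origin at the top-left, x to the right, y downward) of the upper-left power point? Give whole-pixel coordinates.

(2700, 2092)

Content width = 6221 − 1102 − 325 = 4794 px; content height = 5502 − 491 − 209 = 4802 px.
Upper-left is one-third across and one-third down within the safe area.
x = 1102 + 1 × 4794/3 = 1102 + 1598.00 ≈ 2700
y = 491 + 1 × 4802/3 = 491 + 1600.67 ≈ 2092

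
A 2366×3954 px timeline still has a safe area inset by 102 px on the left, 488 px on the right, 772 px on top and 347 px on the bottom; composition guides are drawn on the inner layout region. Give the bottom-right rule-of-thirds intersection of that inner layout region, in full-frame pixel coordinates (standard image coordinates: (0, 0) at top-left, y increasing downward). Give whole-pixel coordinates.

x = 1286 px, y = 2662 px

Content width = 2366 − 102 − 488 = 1776 px; content height = 3954 − 772 − 347 = 2835 px.
Bottom-right is two-thirds across and two-thirds down within the inner layout region.
x = 102 + 2 × 1776/3 = 102 + 1184.00 ≈ 1286
y = 772 + 2 × 2835/3 = 772 + 1890.00 ≈ 2662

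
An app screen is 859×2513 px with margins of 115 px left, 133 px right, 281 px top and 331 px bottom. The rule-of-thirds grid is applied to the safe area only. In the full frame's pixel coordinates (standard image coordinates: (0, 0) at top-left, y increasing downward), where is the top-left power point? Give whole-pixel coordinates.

Content width = 859 − 115 − 133 = 611 px; content height = 2513 − 281 − 331 = 1901 px.
Top-left is one-third across and one-third down within the safe area.
x = 115 + 1 × 611/3 = 115 + 203.67 ≈ 319
y = 281 + 1 × 1901/3 = 281 + 633.67 ≈ 915

(319, 915)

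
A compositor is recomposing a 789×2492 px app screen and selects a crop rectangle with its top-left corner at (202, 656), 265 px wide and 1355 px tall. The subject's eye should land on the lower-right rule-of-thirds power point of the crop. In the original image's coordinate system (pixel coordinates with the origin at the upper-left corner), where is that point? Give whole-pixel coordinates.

One third of the crop width 265 is 88.33 px.
One third of the crop height 1355 is 451.67 px.
The lower-right point is two-thirds across and two-thirds down within the crop:
x = 202 + 2 × 88.33 ≈ 379; y = 656 + 2 × 451.67 ≈ 1559.

x = 379 px, y = 1559 px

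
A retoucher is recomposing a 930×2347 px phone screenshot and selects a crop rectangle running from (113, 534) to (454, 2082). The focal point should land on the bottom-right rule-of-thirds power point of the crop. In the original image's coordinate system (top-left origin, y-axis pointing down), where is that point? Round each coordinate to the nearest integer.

(340, 1566)

Crop width = 454 − 113 = 341 px; one third is 113.67 px.
Crop height = 2082 − 534 = 1548 px; one third is 516.00 px.
The bottom-right point is two-thirds across and two-thirds down within the crop:
x = 113 + 2 × 113.67 ≈ 340; y = 534 + 2 × 516.00 ≈ 1566.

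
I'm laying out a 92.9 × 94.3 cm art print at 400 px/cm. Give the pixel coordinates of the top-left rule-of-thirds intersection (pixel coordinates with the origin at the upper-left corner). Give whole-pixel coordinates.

In pixels the canvas is 92.9 × 400 = 37160 wide and 94.3 × 400 = 37720 tall.
The top-left point is one-third across and one-third down:
x = 1 × 37160/3 ≈ 12387; y = 1 × 37720/3 ≈ 12573.

x = 12387 px, y = 12573 px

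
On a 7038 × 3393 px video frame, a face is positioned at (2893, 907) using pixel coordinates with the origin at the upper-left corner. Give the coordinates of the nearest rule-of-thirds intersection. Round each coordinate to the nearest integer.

Third lines: x ∈ {2346, 4692}, y ∈ {1131, 2262}.
2893 is closer to x = 2346; 907 is closer to y = 1131.
So the nearest intersection is the upper-left power point.

x = 2346 px, y = 1131 px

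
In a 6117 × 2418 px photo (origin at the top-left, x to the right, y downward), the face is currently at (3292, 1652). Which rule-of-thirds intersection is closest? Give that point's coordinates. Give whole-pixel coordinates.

Third lines: x ∈ {2039, 4078}, y ∈ {806, 1612}.
3292 is closer to x = 4078; 1652 is closer to y = 1612.
So the nearest intersection is the lower-right power point.

x = 4078 px, y = 1612 px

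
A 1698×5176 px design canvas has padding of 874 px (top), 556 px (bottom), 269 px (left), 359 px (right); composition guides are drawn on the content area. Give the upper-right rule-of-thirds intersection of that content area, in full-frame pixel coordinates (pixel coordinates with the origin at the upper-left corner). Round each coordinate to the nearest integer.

Content width = 1698 − 269 − 359 = 1070 px; content height = 5176 − 874 − 556 = 3746 px.
Upper-right is two-thirds across and one-third down within the content area.
x = 269 + 2 × 1070/3 = 269 + 713.33 ≈ 982
y = 874 + 1 × 3746/3 = 874 + 1248.67 ≈ 2123

(982, 2123)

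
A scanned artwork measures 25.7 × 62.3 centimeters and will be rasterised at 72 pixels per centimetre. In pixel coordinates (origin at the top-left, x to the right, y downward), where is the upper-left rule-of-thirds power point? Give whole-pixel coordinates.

(617, 1495)

In pixels the canvas is 25.7 × 72 = 1850.4 wide and 62.3 × 72 = 4485.6 tall.
The upper-left point is one-third across and one-third down:
x = 1 × 1850.4/3 ≈ 617; y = 1 × 4485.6/3 ≈ 1495.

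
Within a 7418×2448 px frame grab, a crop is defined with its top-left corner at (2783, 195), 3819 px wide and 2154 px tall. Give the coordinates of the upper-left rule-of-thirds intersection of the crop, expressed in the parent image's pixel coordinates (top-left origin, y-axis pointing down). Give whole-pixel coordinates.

One third of the crop width 3819 is 1273.00 px.
One third of the crop height 2154 is 718.00 px.
The upper-left point is one-third across and one-third down within the crop:
x = 2783 + 1 × 1273.00 ≈ 4056; y = 195 + 1 × 718.00 ≈ 913.

(4056, 913)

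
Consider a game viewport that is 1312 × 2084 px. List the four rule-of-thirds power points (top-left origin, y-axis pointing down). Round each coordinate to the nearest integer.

One third of 1312 is 437.33; one third of 2084 is 694.67.
Vertical third lines at x = 437 and x = 875; horizontal third lines at y = 695 and y = 1389.

(437, 695), (875, 695), (437, 1389), (875, 1389)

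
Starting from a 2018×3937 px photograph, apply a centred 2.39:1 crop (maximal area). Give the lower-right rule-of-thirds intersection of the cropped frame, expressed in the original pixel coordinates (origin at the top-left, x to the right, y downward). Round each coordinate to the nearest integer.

2018/3937 < 2.39/1, so the 2.39:1 crop keeps the full width 2018 and trims height to 2018 × 1/2.39 = 844.35 px.
Top offset = (3937 − 844.35)/2 = 1546.32 px; left offset = 0.
Lower-right is two-thirds across and two-thirds down within the crop:
x = 0.00 + 2 × 2018.00/3 ≈ 1345; y = 1546.32 + 2 × 844.35/3 ≈ 2109.

(1345, 2109)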